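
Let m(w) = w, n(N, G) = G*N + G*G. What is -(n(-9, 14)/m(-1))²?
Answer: -4900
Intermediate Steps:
n(N, G) = G² + G*N (n(N, G) = G*N + G² = G² + G*N)
-(n(-9, 14)/m(-1))² = -((14*(14 - 9))/(-1))² = -((14*5)*(-1))² = -(70*(-1))² = -1*(-70)² = -1*4900 = -4900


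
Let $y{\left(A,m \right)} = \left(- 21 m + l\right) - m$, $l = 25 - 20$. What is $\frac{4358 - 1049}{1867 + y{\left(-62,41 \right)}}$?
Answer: $\frac{3309}{970} \approx 3.4113$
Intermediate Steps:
$l = 5$ ($l = 25 - 20 = 5$)
$y{\left(A,m \right)} = 5 - 22 m$ ($y{\left(A,m \right)} = \left(- 21 m + 5\right) - m = \left(5 - 21 m\right) - m = 5 - 22 m$)
$\frac{4358 - 1049}{1867 + y{\left(-62,41 \right)}} = \frac{4358 - 1049}{1867 + \left(5 - 902\right)} = \frac{3309}{1867 + \left(5 - 902\right)} = \frac{3309}{1867 - 897} = \frac{3309}{970}$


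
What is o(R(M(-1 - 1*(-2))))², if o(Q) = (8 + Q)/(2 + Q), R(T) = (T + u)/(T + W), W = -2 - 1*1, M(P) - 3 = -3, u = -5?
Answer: 841/121 ≈ 6.9504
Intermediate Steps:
M(P) = 0 (M(P) = 3 - 3 = 0)
W = -3 (W = -2 - 1 = -3)
R(T) = (-5 + T)/(-3 + T) (R(T) = (T - 5)/(T - 3) = (-5 + T)/(-3 + T))
o(Q) = (8 + Q)/(2 + Q)
o(R(M(-1 - 1*(-2))))² = ((8 + (-5 + 0)/(-3 + 0))/(2 + (-5 + 0)/(-3 + 0)))² = ((8 - 5/(-3))/(2 - 5/(-3)))² = ((8 - ⅓*(-5))/(2 - ⅓*(-5)))² = ((8 + 5/3)/(2 + 5/3))² = ((29/3)/(11/3))² = ((3/11)*(29/3))² = (29/11)² = 841/121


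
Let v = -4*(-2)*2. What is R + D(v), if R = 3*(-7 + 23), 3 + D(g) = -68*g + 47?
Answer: -996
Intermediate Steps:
v = 16 (v = 8*2 = 16)
D(g) = 44 - 68*g (D(g) = -3 + (-68*g + 47) = -3 + (47 - 68*g) = 44 - 68*g)
R = 48 (R = 3*16 = 48)
R + D(v) = 48 + (44 - 68*16) = 48 + (44 - 1088) = 48 - 1044 = -996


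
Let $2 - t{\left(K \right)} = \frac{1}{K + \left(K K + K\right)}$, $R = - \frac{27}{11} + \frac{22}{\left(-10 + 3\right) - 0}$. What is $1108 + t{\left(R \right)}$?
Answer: $\frac{132513641}{119387} \approx 1110.0$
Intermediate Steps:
$R = - \frac{431}{77}$ ($R = \left(-27\right) \frac{1}{11} + \frac{22}{-7 + \left(-2 + 2\right)} = - \frac{27}{11} + \frac{22}{-7 + 0} = - \frac{27}{11} + \frac{22}{-7} = - \frac{27}{11} + 22 \left(- \frac{1}{7}\right) = - \frac{27}{11} - \frac{22}{7} = - \frac{431}{77} \approx -5.5974$)
$t{\left(K \right)} = 2 - \frac{1}{K^{2} + 2 K}$ ($t{\left(K \right)} = 2 - \frac{1}{K + \left(K K + K\right)} = 2 - \frac{1}{K + \left(K^{2} + K\right)} = 2 - \frac{1}{K + \left(K + K^{2}\right)} = 2 - \frac{1}{K^{2} + 2 K}$)
$1108 + t{\left(R \right)} = 1108 + \frac{-1 + 2 \left(- \frac{431}{77}\right)^{2} + 4 \left(- \frac{431}{77}\right)}{\left(- \frac{431}{77}\right) \left(2 - \frac{431}{77}\right)} = 1108 - \frac{77 \left(-1 + 2 \cdot \frac{185761}{5929} - \frac{1724}{77}\right)}{431 \left(- \frac{277}{77}\right)} = 1108 - - \frac{5929 \left(-1 + \frac{371522}{5929} - \frac{1724}{77}\right)}{119387} = 1108 - \left(- \frac{5929}{119387}\right) \frac{232845}{5929} = 1108 + \frac{232845}{119387} = \frac{132513641}{119387}$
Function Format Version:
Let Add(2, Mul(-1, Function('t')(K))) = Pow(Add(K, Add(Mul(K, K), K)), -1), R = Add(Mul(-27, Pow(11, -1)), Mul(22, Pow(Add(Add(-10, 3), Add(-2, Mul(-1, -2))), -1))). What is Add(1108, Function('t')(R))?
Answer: Rational(132513641, 119387) ≈ 1110.0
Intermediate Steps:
R = Rational(-431, 77) (R = Add(Mul(-27, Rational(1, 11)), Mul(22, Pow(Add(-7, Add(-2, 2)), -1))) = Add(Rational(-27, 11), Mul(22, Pow(Add(-7, 0), -1))) = Add(Rational(-27, 11), Mul(22, Pow(-7, -1))) = Add(Rational(-27, 11), Mul(22, Rational(-1, 7))) = Add(Rational(-27, 11), Rational(-22, 7)) = Rational(-431, 77) ≈ -5.5974)
Function('t')(K) = Add(2, Mul(-1, Pow(Add(Pow(K, 2), Mul(2, K)), -1))) (Function('t')(K) = Add(2, Mul(-1, Pow(Add(K, Add(Mul(K, K), K)), -1))) = Add(2, Mul(-1, Pow(Add(K, Add(Pow(K, 2), K)), -1))) = Add(2, Mul(-1, Pow(Add(K, Add(K, Pow(K, 2))), -1))) = Add(2, Mul(-1, Pow(Add(Pow(K, 2), Mul(2, K)), -1))))
Add(1108, Function('t')(R)) = Add(1108, Mul(Pow(Rational(-431, 77), -1), Pow(Add(2, Rational(-431, 77)), -1), Add(-1, Mul(2, Pow(Rational(-431, 77), 2)), Mul(4, Rational(-431, 77))))) = Add(1108, Mul(Rational(-77, 431), Pow(Rational(-277, 77), -1), Add(-1, Mul(2, Rational(185761, 5929)), Rational(-1724, 77)))) = Add(1108, Mul(Rational(-77, 431), Rational(-77, 277), Add(-1, Rational(371522, 5929), Rational(-1724, 77)))) = Add(1108, Mul(Rational(-77, 431), Rational(-77, 277), Rational(232845, 5929))) = Add(1108, Rational(232845, 119387)) = Rational(132513641, 119387)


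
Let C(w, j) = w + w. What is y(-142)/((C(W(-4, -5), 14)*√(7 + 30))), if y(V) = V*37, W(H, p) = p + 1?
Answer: 71*√37/4 ≈ 107.97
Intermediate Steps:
W(H, p) = 1 + p
C(w, j) = 2*w
y(V) = 37*V
y(-142)/((C(W(-4, -5), 14)*√(7 + 30))) = (37*(-142))/(((2*(1 - 5))*√(7 + 30))) = -5254*(-√37/296) = -(-71)*√37/4 = 71*√37/4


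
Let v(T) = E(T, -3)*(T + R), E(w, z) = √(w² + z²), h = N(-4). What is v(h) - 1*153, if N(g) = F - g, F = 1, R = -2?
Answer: -153 + 3*√34 ≈ -135.51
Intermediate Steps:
N(g) = 1 - g
h = 5 (h = 1 - 1*(-4) = 1 + 4 = 5)
v(T) = √(9 + T²)*(-2 + T) (v(T) = √(T² + (-3)²)*(T - 2) = √(T² + 9)*(-2 + T) = √(9 + T²)*(-2 + T))
v(h) - 1*153 = √(9 + 5²)*(-2 + 5) - 1*153 = √(9 + 25)*3 - 153 = √34*3 - 153 = 3*√34 - 153 = -153 + 3*√34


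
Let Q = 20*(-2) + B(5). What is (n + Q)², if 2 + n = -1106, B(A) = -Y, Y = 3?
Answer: 1324801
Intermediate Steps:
B(A) = -3 (B(A) = -1*3 = -3)
n = -1108 (n = -2 - 1106 = -1108)
Q = -43 (Q = 20*(-2) - 3 = -40 - 3 = -43)
(n + Q)² = (-1108 - 43)² = (-1151)² = 1324801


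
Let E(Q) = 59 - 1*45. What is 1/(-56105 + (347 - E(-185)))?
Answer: -1/55772 ≈ -1.7930e-5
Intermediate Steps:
E(Q) = 14 (E(Q) = 59 - 45 = 14)
1/(-56105 + (347 - E(-185))) = 1/(-56105 + (347 - 1*14)) = 1/(-56105 + (347 - 14)) = 1/(-56105 + 333) = 1/(-55772) = -1/55772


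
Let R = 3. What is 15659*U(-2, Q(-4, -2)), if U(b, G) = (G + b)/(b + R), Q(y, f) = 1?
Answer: -15659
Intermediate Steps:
U(b, G) = (G + b)/(3 + b) (U(b, G) = (G + b)/(b + 3) = (G + b)/(3 + b))
15659*U(-2, Q(-4, -2)) = 15659*((1 - 2)/(3 - 2)) = 15659*(-1/1) = 15659*(1*(-1)) = 15659*(-1) = -15659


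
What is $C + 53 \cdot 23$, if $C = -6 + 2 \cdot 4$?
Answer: $1221$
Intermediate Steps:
$C = 2$ ($C = -6 + 8 = 2$)
$C + 53 \cdot 23 = 2 + 53 \cdot 23 = 2 + 1219 = 1221$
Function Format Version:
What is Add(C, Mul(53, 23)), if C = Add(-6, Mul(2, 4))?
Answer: 1221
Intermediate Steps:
C = 2 (C = Add(-6, 8) = 2)
Add(C, Mul(53, 23)) = Add(2, Mul(53, 23)) = Add(2, 1219) = 1221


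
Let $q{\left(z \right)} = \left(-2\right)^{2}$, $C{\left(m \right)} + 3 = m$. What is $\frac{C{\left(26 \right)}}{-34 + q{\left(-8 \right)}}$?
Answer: $- \frac{23}{30} \approx -0.76667$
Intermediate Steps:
$C{\left(m \right)} = -3 + m$
$q{\left(z \right)} = 4$
$\frac{C{\left(26 \right)}}{-34 + q{\left(-8 \right)}} = \frac{-3 + 26}{-34 + 4} = \frac{23}{-30} = 23 \left(- \frac{1}{30}\right) = - \frac{23}{30}$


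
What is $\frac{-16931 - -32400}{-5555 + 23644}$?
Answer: $\frac{15469}{18089} \approx 0.85516$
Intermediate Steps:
$\frac{-16931 - -32400}{-5555 + 23644} = \frac{-16931 + 32400}{18089} = 15469 \cdot \frac{1}{18089} = \frac{15469}{18089}$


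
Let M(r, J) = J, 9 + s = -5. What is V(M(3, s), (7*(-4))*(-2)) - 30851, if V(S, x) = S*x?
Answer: -31635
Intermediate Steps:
s = -14 (s = -9 - 5 = -14)
V(M(3, s), (7*(-4))*(-2)) - 30851 = -14*7*(-4)*(-2) - 30851 = -(-392)*(-2) - 30851 = -14*56 - 30851 = -784 - 30851 = -31635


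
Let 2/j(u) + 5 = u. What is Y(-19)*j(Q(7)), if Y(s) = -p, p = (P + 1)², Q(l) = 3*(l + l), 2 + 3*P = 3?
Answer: -32/333 ≈ -0.096096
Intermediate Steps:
P = ⅓ (P = -⅔ + (⅓)*3 = -⅔ + 1 = ⅓ ≈ 0.33333)
Q(l) = 6*l (Q(l) = 3*(2*l) = 6*l)
j(u) = 2/(-5 + u)
p = 16/9 (p = (⅓ + 1)² = (4/3)² = 16/9 ≈ 1.7778)
Y(s) = -16/9 (Y(s) = -1*16/9 = -16/9)
Y(-19)*j(Q(7)) = -32/(9*(-5 + 6*7)) = -32/(9*(-5 + 42)) = -32/(9*37) = -16/9*2/37 = -32/333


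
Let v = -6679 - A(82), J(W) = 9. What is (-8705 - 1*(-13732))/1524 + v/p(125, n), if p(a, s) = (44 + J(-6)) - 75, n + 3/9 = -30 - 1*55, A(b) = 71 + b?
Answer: 5261281/16764 ≈ 313.84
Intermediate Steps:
n = -256/3 (n = -⅓ + (-30 - 1*55) = -⅓ + (-30 - 55) = -⅓ - 85 = -256/3 ≈ -85.333)
p(a, s) = -22 (p(a, s) = (44 + 9) - 75 = 53 - 75 = -22)
v = -6832 (v = -6679 - (71 + 82) = -6679 - 1*153 = -6679 - 153 = -6832)
(-8705 - 1*(-13732))/1524 + v/p(125, n) = (-8705 - 1*(-13732))/1524 - 6832/(-22) = (-8705 + 13732)*(1/1524) - 6832*(-1/22) = 5027*(1/1524) + 3416/11 = 5027/1524 + 3416/11 = 5261281/16764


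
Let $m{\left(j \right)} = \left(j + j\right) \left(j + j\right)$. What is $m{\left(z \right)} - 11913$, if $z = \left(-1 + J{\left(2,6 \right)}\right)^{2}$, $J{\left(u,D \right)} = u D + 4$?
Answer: $190587$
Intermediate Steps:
$J{\left(u,D \right)} = 4 + D u$ ($J{\left(u,D \right)} = D u + 4 = 4 + D u$)
$z = 225$ ($z = \left(-1 + \left(4 + 6 \cdot 2\right)\right)^{2} = \left(-1 + \left(4 + 12\right)\right)^{2} = \left(-1 + 16\right)^{2} = 15^{2} = 225$)
$m{\left(j \right)} = 4 j^{2}$ ($m{\left(j \right)} = 2 j 2 j = 4 j^{2}$)
$m{\left(z \right)} - 11913 = 4 \cdot 225^{2} - 11913 = 4 \cdot 50625 - 11913 = 202500 - 11913 = 190587$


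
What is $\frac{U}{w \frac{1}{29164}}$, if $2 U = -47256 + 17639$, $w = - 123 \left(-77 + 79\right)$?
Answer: $\frac{215937547}{123} \approx 1.7556 \cdot 10^{6}$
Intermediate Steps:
$w = -246$ ($w = \left(-123\right) 2 = -246$)
$U = - \frac{29617}{2}$ ($U = \frac{-47256 + 17639}{2} = \frac{1}{2} \left(-29617\right) = - \frac{29617}{2} \approx -14809.0$)
$\frac{U}{w \frac{1}{29164}} = - \frac{29617}{2 \left(- \frac{246}{29164}\right)} = - \frac{29617}{2 \left(\left(-246\right) \frac{1}{29164}\right)} = - \frac{29617}{2 \left(- \frac{123}{14582}\right)} = \left(- \frac{29617}{2}\right) \left(- \frac{14582}{123}\right) = \frac{215937547}{123}$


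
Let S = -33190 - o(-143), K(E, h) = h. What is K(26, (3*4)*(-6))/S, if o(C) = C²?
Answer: 72/53639 ≈ 0.0013423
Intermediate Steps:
S = -53639 (S = -33190 - 1*(-143)² = -33190 - 1*20449 = -33190 - 20449 = -53639)
K(26, (3*4)*(-6))/S = ((3*4)*(-6))/(-53639) = (12*(-6))*(-1/53639) = -72*(-1/53639) = 72/53639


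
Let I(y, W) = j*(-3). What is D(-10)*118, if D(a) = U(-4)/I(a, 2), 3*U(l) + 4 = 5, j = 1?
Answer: -118/9 ≈ -13.111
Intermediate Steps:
U(l) = ⅓ (U(l) = -4/3 + (⅓)*5 = -4/3 + 5/3 = ⅓)
I(y, W) = -3 (I(y, W) = 1*(-3) = -3)
D(a) = -⅑ (D(a) = (⅓)/(-3) = (⅓)*(-⅓) = -⅑)
D(-10)*118 = -⅑*118 = -118/9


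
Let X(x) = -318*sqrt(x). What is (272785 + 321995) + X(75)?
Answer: 594780 - 1590*sqrt(3) ≈ 5.9203e+5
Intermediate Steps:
(272785 + 321995) + X(75) = (272785 + 321995) - 1590*sqrt(3) = 594780 - 1590*sqrt(3)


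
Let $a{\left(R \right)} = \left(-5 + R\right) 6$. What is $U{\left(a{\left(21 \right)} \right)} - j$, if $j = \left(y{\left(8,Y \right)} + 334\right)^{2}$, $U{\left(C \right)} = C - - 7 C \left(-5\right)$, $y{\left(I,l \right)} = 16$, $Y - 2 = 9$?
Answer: $-125764$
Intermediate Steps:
$Y = 11$ ($Y = 2 + 9 = 11$)
$a{\left(R \right)} = -30 + 6 R$
$U{\left(C \right)} = - 34 C$ ($U{\left(C \right)} = C - 35 C = - 34 C$)
$j = 122500$ ($j = \left(16 + 334\right)^{2} = 350^{2} = 122500$)
$U{\left(a{\left(21 \right)} \right)} - j = - 34 \left(-30 + 6 \cdot 21\right) - 122500 = - 34 \left(-30 + 126\right) - 122500 = \left(-34\right) 96 - 122500 = -3264 - 122500 = -125764$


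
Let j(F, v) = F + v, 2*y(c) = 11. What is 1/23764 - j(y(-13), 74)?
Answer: -1889237/23764 ≈ -79.500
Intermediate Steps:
y(c) = 11/2 (y(c) = (1/2)*11 = 11/2)
1/23764 - j(y(-13), 74) = 1/23764 - (11/2 + 74) = 1/23764 - 1*159/2 = 1/23764 - 159/2 = -1889237/23764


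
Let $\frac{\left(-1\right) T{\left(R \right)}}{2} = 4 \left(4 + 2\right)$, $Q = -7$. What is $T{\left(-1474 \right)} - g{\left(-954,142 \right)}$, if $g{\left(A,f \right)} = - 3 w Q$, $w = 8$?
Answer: $-216$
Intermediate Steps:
$g{\left(A,f \right)} = 168$ ($g{\left(A,f \right)} = \left(-3\right) 8 \left(-7\right) = \left(-24\right) \left(-7\right) = 168$)
$T{\left(R \right)} = -48$ ($T{\left(R \right)} = - 2 \cdot 4 \left(4 + 2\right) = - 2 \cdot 4 \cdot 6 = \left(-2\right) 24 = -48$)
$T{\left(-1474 \right)} - g{\left(-954,142 \right)} = -48 - 168 = -216$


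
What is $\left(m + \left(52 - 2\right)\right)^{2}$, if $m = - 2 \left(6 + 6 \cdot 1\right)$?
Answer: $676$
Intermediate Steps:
$m = -24$ ($m = - 2 \left(6 + 6\right) = \left(-2\right) 12 = -24$)
$\left(m + \left(52 - 2\right)\right)^{2} = \left(-24 + \left(52 - 2\right)\right)^{2} = \left(-24 + 50\right)^{2} = 26^{2} = 676$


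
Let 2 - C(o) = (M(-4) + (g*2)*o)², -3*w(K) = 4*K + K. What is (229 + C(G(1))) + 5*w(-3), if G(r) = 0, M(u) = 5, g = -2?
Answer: 231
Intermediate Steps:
w(K) = -5*K/3 (w(K) = -(4*K + K)/3 = -5*K/3)
C(o) = 2 - (5 - 4*o)² (C(o) = 2 - (5 + (-2*2)*o)² = 2 - (5 - 4*o)²)
(229 + C(G(1))) + 5*w(-3) = (229 + (2 - (-5 + 4*0)²)) + 5*(-5/3*(-3)) = (229 + (2 - (-5 + 0)²)) + 5*5 = (229 + (2 - 1*(-5)²)) + 25 = (229 + (2 - 1*25)) + 25 = (229 + (2 - 25)) + 25 = (229 - 23) + 25 = 206 + 25 = 231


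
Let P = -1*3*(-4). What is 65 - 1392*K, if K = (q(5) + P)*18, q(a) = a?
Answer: -425887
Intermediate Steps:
P = 12 (P = -3*(-4) = 12)
K = 306 (K = (5 + 12)*18 = 17*18 = 306)
65 - 1392*K = 65 - 1392*306 = 65 - 425952 = -425887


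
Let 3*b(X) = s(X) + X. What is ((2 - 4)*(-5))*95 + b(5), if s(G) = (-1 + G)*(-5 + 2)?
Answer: 2843/3 ≈ 947.67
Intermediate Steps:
s(G) = 3 - 3*G (s(G) = (-1 + G)*(-3) = 3 - 3*G)
b(X) = 1 - 2*X/3 (b(X) = ((3 - 3*X) + X)/3 = (3 - 2*X)/3 = 1 - 2*X/3)
((2 - 4)*(-5))*95 + b(5) = ((2 - 4)*(-5))*95 + (1 - 2/3*5) = -2*(-5)*95 + (1 - 10/3) = 10*95 - 7/3 = 950 - 7/3 = 2843/3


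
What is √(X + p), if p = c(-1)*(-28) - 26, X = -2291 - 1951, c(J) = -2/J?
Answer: 2*I*√1081 ≈ 65.757*I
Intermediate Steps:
X = -4242
p = -82 (p = -2/(-1)*(-28) - 26 = -2*(-1)*(-28) - 26 = 2*(-28) - 26 = -56 - 26 = -82)
√(X + p) = √(-4242 - 82) = √(-4324) = 2*I*√1081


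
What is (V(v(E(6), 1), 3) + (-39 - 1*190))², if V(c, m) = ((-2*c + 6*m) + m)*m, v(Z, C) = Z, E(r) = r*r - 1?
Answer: 141376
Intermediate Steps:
E(r) = -1 + r² (E(r) = r² - 1 = -1 + r²)
V(c, m) = m*(-2*c + 7*m) (V(c, m) = (-2*c + 7*m)*m = m*(-2*c + 7*m))
(V(v(E(6), 1), 3) + (-39 - 1*190))² = (3*(-2*(-1 + 6²) + 7*3) + (-39 - 1*190))² = (3*(-2*(-1 + 36) + 21) + (-39 - 190))² = (3*(-2*35 + 21) - 229)² = (3*(-70 + 21) - 229)² = (3*(-49) - 229)² = (-147 - 229)² = (-376)² = 141376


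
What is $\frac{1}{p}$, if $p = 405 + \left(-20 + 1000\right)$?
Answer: $\frac{1}{1385} \approx 0.00072202$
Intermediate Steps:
$p = 1385$ ($p = 405 + 980 = 1385$)
$\frac{1}{p} = \frac{1}{1385}$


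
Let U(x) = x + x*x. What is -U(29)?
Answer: -870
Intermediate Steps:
U(x) = x + x²
-U(29) = -29*(1 + 29) = -29*30 = -1*870 = -870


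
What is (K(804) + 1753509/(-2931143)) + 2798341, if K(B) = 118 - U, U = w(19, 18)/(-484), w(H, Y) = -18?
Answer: 1985048958360689/709336606 ≈ 2.7985e+6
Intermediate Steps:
U = 9/242 (U = -18/(-484) = -18*(-1/484) = 9/242 ≈ 0.037190)
K(B) = 28547/242 (K(B) = 118 - 1*9/242 = 118 - 9/242 = 28547/242)
(K(804) + 1753509/(-2931143)) + 2798341 = (28547/242 + 1753509/(-2931143)) + 2798341 = (28547/242 + 1753509*(-1/2931143)) + 2798341 = (28547/242 - 1753509/2931143) + 2798341 = 83250990043/709336606 + 2798341 = 1985048958360689/709336606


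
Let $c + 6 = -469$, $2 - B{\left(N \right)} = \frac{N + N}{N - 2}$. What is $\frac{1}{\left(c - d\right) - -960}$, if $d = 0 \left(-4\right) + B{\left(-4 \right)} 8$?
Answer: $\frac{3}{1439} \approx 0.0020848$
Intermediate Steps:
$B{\left(N \right)} = 2 - \frac{2 N}{-2 + N}$ ($B{\left(N \right)} = 2 - \frac{N + N}{N - 2} = 2 - \frac{2 N}{-2 + N}$)
$c = -475$ ($c = -6 - 469 = -475$)
$d = \frac{16}{3}$ ($d = 0 \left(-4\right) + - \frac{4}{-2 - 4} \cdot 8 = 0 + - \frac{4}{-6} \cdot 8 = 0 + \left(-4\right) \left(- \frac{1}{6}\right) 8 = 0 + \frac{2}{3} \cdot 8 = 0 + \frac{16}{3} = \frac{16}{3} \approx 5.3333$)
$\frac{1}{\left(c - d\right) - -960} = \frac{1}{\left(-475 - \frac{16}{3}\right) - -960} = \frac{1}{\left(-475 - \frac{16}{3}\right) + 960} = \frac{1}{- \frac{1441}{3} + 960} = \frac{1}{\frac{1439}{3}} = \frac{3}{1439}$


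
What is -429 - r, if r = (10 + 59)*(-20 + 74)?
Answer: -4155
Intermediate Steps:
r = 3726 (r = 69*54 = 3726)
-429 - r = -429 - 1*3726 = -429 - 3726 = -4155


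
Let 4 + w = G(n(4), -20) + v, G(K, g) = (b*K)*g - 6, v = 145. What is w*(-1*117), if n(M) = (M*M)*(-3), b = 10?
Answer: -1138995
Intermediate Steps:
n(M) = -3*M² (n(M) = M²*(-3) = -3*M²)
G(K, g) = -6 + 10*K*g (G(K, g) = (10*K)*g - 6 = 10*K*g - 6 = -6 + 10*K*g)
w = 9735 (w = -4 + ((-6 + 10*(-3*4²)*(-20)) + 145) = -4 + ((-6 + 10*(-3*16)*(-20)) + 145) = -4 + ((-6 + 10*(-48)*(-20)) + 145) = -4 + ((-6 + 9600) + 145) = -4 + (9594 + 145) = -4 + 9739 = 9735)
w*(-1*117) = 9735*(-1*117) = 9735*(-117) = -1138995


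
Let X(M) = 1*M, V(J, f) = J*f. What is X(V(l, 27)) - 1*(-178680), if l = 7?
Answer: 178869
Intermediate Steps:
X(M) = M
X(V(l, 27)) - 1*(-178680) = 7*27 - 1*(-178680) = 189 + 178680 = 178869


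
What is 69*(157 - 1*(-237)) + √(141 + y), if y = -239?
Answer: 27186 + 7*I*√2 ≈ 27186.0 + 9.8995*I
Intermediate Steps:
69*(157 - 1*(-237)) + √(141 + y) = 69*(157 - 1*(-237)) + √(141 - 239) = 69*(157 + 237) + √(-98) = 69*394 + 7*I*√2 = 27186 + 7*I*√2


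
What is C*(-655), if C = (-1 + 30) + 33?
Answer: -40610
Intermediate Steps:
C = 62 (C = 29 + 33 = 62)
C*(-655) = 62*(-655) = -40610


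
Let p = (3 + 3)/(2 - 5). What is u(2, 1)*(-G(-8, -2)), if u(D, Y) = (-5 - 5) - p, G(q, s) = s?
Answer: -16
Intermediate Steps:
p = -2 (p = 6/(-3) = 6*(-⅓) = -2)
u(D, Y) = -8 (u(D, Y) = (-5 - 5) - 1*(-2) = -10 + 2 = -8)
u(2, 1)*(-G(-8, -2)) = -(-8)*(-2) = -8*2 = -16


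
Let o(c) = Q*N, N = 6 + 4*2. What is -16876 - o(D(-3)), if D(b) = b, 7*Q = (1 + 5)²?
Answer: -16948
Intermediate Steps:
Q = 36/7 (Q = (1 + 5)²/7 = (⅐)*6² = (⅐)*36 = 36/7 ≈ 5.1429)
N = 14 (N = 6 + 8 = 14)
o(c) = 72 (o(c) = (36/7)*14 = 72)
-16876 - o(D(-3)) = -16876 - 1*72 = -16876 - 72 = -16948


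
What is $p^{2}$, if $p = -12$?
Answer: $144$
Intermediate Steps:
$p^{2} = \left(-12\right)^{2} = 144$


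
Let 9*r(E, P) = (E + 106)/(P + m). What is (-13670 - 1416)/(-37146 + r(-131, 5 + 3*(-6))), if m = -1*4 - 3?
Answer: 543096/1337251 ≈ 0.40613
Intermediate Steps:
m = -7 (m = -4 - 3 = -7)
r(E, P) = (106 + E)/(9*(-7 + P)) (r(E, P) = ((E + 106)/(P - 7))/9 = ((106 + E)/(-7 + P))/9 = (106 + E)/(9*(-7 + P)))
(-13670 - 1416)/(-37146 + r(-131, 5 + 3*(-6))) = (-13670 - 1416)/(-37146 + (106 - 131)/(9*(-7 + (5 + 3*(-6))))) = -15086/(-37146 + (⅑)*(-25)/(-7 + (5 - 18))) = -15086/(-37146 + (⅑)*(-25)/(-7 - 13)) = -15086/(-37146 + (⅑)*(-25)/(-20)) = -15086/(-37146 + (⅑)*(-1/20)*(-25)) = -15086/(-37146 + 5/36) = -15086/(-1337251/36) = -15086*(-36/1337251) = 543096/1337251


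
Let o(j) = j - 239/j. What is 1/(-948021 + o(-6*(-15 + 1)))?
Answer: -84/79626947 ≈ -1.0549e-6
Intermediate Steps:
o(j) = j - 239/j
1/(-948021 + o(-6*(-15 + 1))) = 1/(-948021 + (-6*(-15 + 1) - 239*(-1/(6*(-15 + 1))))) = 1/(-948021 + (-6*(-14) - 239/((-6*(-14))))) = 1/(-948021 + (84 - 239/84)) = 1/(-948021 + 6817/84) = 1/(-79626947/84) = -84/79626947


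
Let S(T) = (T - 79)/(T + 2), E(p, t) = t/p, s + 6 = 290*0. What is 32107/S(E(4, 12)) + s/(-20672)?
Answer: -21832757/10336 ≈ -2112.3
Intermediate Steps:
s = -6 (s = -6 + 290*0 = -6 + 0 = -6)
S(T) = (-79 + T)/(2 + T)
32107/S(E(4, 12)) + s/(-20672) = 32107/(((-79 + 12/4)/(2 + 12/4))) - 6/(-20672) = 32107/(((-79 + 12*(1/4))/(2 + 12*(1/4)))) - 6*(-1/20672) = 32107/(((-79 + 3)/(2 + 3))) + 3/10336 = 32107/((-76/5)) + 3/10336 = 32107/(((1/5)*(-76))) + 3/10336 = 32107/(-76/5) + 3/10336 = 32107*(-5/76) + 3/10336 = -160535/76 + 3/10336 = -21832757/10336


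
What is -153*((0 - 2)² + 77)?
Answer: -12393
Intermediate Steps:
-153*((0 - 2)² + 77) = -153*((-2)² + 77) = -153*(4 + 77) = -153*81 = -12393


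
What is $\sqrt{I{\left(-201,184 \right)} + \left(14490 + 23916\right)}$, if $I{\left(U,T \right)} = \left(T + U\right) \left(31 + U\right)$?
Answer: $4 \sqrt{2581} \approx 203.21$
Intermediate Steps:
$I{\left(U,T \right)} = \left(31 + U\right) \left(T + U\right)$
$\sqrt{I{\left(-201,184 \right)} + \left(14490 + 23916\right)} = \sqrt{\left(\left(-201\right)^{2} + 31 \cdot 184 + 31 \left(-201\right) + 184 \left(-201\right)\right) + \left(14490 + 23916\right)} = \sqrt{\left(40401 + 5704 - 6231 - 36984\right) + 38406} = \sqrt{2890 + 38406} = \sqrt{41296} = 4 \sqrt{2581}$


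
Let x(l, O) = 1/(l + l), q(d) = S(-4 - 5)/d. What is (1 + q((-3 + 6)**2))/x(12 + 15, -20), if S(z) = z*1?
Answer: 0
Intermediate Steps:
S(z) = z
q(d) = -9/d (q(d) = (-4 - 5)/d = -9/d)
x(l, O) = 1/(2*l)
(1 + q((-3 + 6)**2))/x(12 + 15, -20) = (1 - 9/(-3 + 6)**2)/((1/(2*(12 + 15)))) = (1 - 9/(3**2))/(((1/2)/27)) = (1 - 9/9)/(((1/2)*(1/27))) = (1 - 9*1/9)/(1/54) = (1 - 1)*54 = 0*54 = 0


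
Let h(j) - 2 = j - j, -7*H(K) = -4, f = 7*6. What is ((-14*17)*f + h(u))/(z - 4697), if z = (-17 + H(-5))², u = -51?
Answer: 244853/108464 ≈ 2.2575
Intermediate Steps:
f = 42
H(K) = 4/7 (H(K) = -⅐*(-4) = 4/7)
h(j) = 2 (h(j) = 2 + (j - j) = 2 + 0 = 2)
z = 13225/49 (z = (-17 + 4/7)² = (-115/7)² = 13225/49 ≈ 269.90)
((-14*17)*f + h(u))/(z - 4697) = (-14*17*42 + 2)/(13225/49 - 4697) = (-238*42 + 2)/(-216928/49) = (-9996 + 2)*(-49/216928) = -9994*(-49/216928) = 244853/108464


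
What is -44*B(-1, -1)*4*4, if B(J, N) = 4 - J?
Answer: -3520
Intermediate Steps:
-44*B(-1, -1)*4*4 = -44*(4 - 1*(-1))*4*4 = -44*(4 + 1)*4*4 = -220*4*4 = -44*20*4 = -880*4 = -3520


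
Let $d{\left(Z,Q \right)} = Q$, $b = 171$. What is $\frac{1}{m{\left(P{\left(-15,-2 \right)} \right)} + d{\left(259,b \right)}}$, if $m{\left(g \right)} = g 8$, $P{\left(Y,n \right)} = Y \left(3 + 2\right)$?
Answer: $- \frac{1}{429} \approx -0.002331$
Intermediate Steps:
$P{\left(Y,n \right)} = 5 Y$ ($P{\left(Y,n \right)} = Y 5 = 5 Y$)
$m{\left(g \right)} = 8 g$
$\frac{1}{m{\left(P{\left(-15,-2 \right)} \right)} + d{\left(259,b \right)}} = \frac{1}{8 \cdot 5 \left(-15\right) + 171} = \frac{1}{8 \left(-75\right) + 171} = \frac{1}{-600 + 171} = \frac{1}{-429} = - \frac{1}{429}$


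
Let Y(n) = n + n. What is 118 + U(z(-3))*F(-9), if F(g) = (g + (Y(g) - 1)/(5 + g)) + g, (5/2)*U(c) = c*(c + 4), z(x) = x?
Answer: 1339/10 ≈ 133.90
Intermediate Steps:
Y(n) = 2*n
U(c) = 2*c*(4 + c)/5 (U(c) = 2*(c*(c + 4))/5 = 2*(c*(4 + c))/5 = 2*c*(4 + c)/5)
F(g) = 2*g + (-1 + 2*g)/(5 + g) (F(g) = (g + (2*g - 1)/(5 + g)) + g = (g + (-1 + 2*g)/(5 + g)) + g = 2*g + (-1 + 2*g)/(5 + g))
118 + U(z(-3))*F(-9) = 118 + ((⅖)*(-3)*(4 - 3))*((-1 + 2*(-9)² + 12*(-9))/(5 - 9)) = 118 + ((⅖)*(-3)*1)*((-1 + 2*81 - 108)/(-4)) = 118 - (-3)*(-1 + 162 - 108)/10 = 118 - (-3)*53/10 = 118 - 6/5*(-53/4) = 118 + 159/10 = 1339/10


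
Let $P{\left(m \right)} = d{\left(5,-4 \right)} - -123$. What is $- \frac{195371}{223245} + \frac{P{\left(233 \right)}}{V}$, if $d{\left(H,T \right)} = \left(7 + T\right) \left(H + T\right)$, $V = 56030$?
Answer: $- \frac{99259166}{113712885} \approx -0.87289$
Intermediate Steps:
$P{\left(m \right)} = 126$ ($P{\left(m \right)} = \left(\left(-4\right)^{2} + 7 \cdot 5 + 7 \left(-4\right) + 5 \left(-4\right)\right) - -123 = \left(16 + 35 - 28 - 20\right) + 123 = 3 + 123 = 126$)
$- \frac{195371}{223245} + \frac{P{\left(233 \right)}}{V} = - \frac{195371}{223245} + \frac{126}{56030} = \left(-195371\right) \frac{1}{223245} + 126 \cdot \frac{1}{56030} = - \frac{17761}{20295} + \frac{63}{28015} = - \frac{99259166}{113712885}$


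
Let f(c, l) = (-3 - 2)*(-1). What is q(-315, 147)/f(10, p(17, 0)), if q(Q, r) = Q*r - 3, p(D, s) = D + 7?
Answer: -46308/5 ≈ -9261.6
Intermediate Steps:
p(D, s) = 7 + D
f(c, l) = 5 (f(c, l) = -5*(-1) = 5)
q(Q, r) = -3 + Q*r
q(-315, 147)/f(10, p(17, 0)) = (-3 - 315*147)/5 = (-3 - 46305)*(⅕) = -46308*⅕ = -46308/5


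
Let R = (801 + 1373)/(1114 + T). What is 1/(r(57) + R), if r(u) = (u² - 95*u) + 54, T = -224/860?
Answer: -119727/252629719 ≈ -0.00047392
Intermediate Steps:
T = -56/215 (T = -224*1/860 = -56/215 ≈ -0.26047)
r(u) = 54 + u² - 95*u
R = 233705/119727 (R = (801 + 1373)/(1114 - 56/215) = 2174/(239454/215) = 2174*(215/239454) = 233705/119727 ≈ 1.9520)
1/(r(57) + R) = 1/((54 + 57² - 95*57) + 233705/119727) = 1/((54 + 3249 - 5415) + 233705/119727) = 1/(-2112 + 233705/119727) = 1/(-252629719/119727) = -119727/252629719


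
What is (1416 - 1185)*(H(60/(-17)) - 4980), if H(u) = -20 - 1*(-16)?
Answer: -1151304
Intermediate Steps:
H(u) = -4 (H(u) = -20 + 16 = -4)
(1416 - 1185)*(H(60/(-17)) - 4980) = (1416 - 1185)*(-4 - 4980) = 231*(-4984) = -1151304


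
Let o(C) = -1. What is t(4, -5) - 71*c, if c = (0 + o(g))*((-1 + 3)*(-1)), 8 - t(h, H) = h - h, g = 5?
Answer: -134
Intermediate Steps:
t(h, H) = 8 (t(h, H) = 8 - (h - h) = 8 - 1*0 = 8 + 0 = 8)
c = 2 (c = (0 - 1)*((-1 + 3)*(-1)) = -2*(-1) = -1*(-2) = 2)
t(4, -5) - 71*c = 8 - 71*2 = 8 - 142 = -134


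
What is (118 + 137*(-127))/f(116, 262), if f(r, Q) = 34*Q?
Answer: -17281/8908 ≈ -1.9399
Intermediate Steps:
(118 + 137*(-127))/f(116, 262) = (118 + 137*(-127))/((34*262)) = (118 - 17399)/8908 = -17281*1/8908 = -17281/8908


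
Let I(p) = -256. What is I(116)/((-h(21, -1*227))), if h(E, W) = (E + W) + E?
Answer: -256/185 ≈ -1.3838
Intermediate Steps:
h(E, W) = W + 2*E
I(116)/((-h(21, -1*227))) = -256*(-1/(-1*227 + 2*21)) = -256*(-1/(-227 + 42)) = -256/((-1*(-185))) = -256/185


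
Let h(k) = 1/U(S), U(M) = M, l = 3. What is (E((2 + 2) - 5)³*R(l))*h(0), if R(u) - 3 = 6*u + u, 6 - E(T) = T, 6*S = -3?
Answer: -16464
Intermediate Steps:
S = -½ (S = (⅙)*(-3) = -½ ≈ -0.50000)
E(T) = 6 - T
h(k) = -2 (h(k) = 1/(-½) = -2)
R(u) = 3 + 7*u (R(u) = 3 + (6*u + u) = 3 + 7*u)
(E((2 + 2) - 5)³*R(l))*h(0) = ((6 - ((2 + 2) - 5))³*(3 + 7*3))*(-2) = ((6 - (4 - 5))³*(3 + 21))*(-2) = ((6 - 1*(-1))³*24)*(-2) = ((6 + 1)³*24)*(-2) = (7³*24)*(-2) = (343*24)*(-2) = 8232*(-2) = -16464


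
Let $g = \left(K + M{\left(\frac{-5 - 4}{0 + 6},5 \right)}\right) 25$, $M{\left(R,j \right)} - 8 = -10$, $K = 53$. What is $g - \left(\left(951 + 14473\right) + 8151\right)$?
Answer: $-22300$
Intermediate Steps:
$M{\left(R,j \right)} = -2$ ($M{\left(R,j \right)} = 8 - 10 = -2$)
$g = 1275$ ($g = \left(53 - 2\right) 25 = 51 \cdot 25 = 1275$)
$g - \left(\left(951 + 14473\right) + 8151\right) = 1275 - \left(\left(951 + 14473\right) + 8151\right) = 1275 - \left(15424 + 8151\right) = 1275 - 23575 = -22300$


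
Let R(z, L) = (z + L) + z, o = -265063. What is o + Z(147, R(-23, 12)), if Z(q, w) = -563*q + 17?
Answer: -347807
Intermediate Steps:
R(z, L) = L + 2*z (R(z, L) = (L + z) + z = L + 2*z)
Z(q, w) = 17 - 563*q
o + Z(147, R(-23, 12)) = -265063 + (17 - 563*147) = -265063 + (17 - 82761) = -265063 - 82744 = -347807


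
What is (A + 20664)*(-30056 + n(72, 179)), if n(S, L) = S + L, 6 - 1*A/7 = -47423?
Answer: -10511239935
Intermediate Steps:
A = 332003 (A = 42 - 7*(-47423) = 42 + 331961 = 332003)
n(S, L) = L + S
(A + 20664)*(-30056 + n(72, 179)) = (332003 + 20664)*(-30056 + (179 + 72)) = 352667*(-30056 + 251) = 352667*(-29805) = -10511239935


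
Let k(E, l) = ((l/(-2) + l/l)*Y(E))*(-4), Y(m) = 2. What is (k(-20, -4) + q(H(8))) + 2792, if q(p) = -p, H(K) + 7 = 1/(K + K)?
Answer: 44399/16 ≈ 2774.9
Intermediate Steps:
H(K) = -7 + 1/(2*K) (H(K) = -7 + 1/(K + K) = -7 + 1/(2*K))
k(E, l) = -8 + 4*l (k(E, l) = ((l/(-2) + l/l)*2)*(-4) = ((l*(-½) + 1)*2)*(-4) = ((-l/2 + 1)*2)*(-4) = ((1 - l/2)*2)*(-4) = (2 - l)*(-4) = -8 + 4*l)
(k(-20, -4) + q(H(8))) + 2792 = ((-8 + 4*(-4)) - (-7 + (½)/8)) + 2792 = ((-8 - 16) - (-7 + (½)*(⅛))) + 2792 = (-24 - (-7 + 1/16)) + 2792 = (-24 - 1*(-111/16)) + 2792 = (-24 + 111/16) + 2792 = -273/16 + 2792 = 44399/16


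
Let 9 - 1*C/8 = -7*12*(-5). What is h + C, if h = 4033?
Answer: 745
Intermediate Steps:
C = -3288 (C = 72 - 8*(-7*12)*(-5) = 72 - (-672)*(-5) = 72 - 8*420 = 72 - 3360 = -3288)
h + C = 4033 - 3288 = 745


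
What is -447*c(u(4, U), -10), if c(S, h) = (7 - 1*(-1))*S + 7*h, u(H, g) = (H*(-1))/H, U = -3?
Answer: 34866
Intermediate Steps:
u(H, g) = -1 (u(H, g) = (-H)/H = -1)
c(S, h) = 7*h + 8*S (c(S, h) = (7 + 1)*S + 7*h = 8*S + 7*h = 7*h + 8*S)
-447*c(u(4, U), -10) = -447*(7*(-10) + 8*(-1)) = -447*(-70 - 8) = -447*(-78) = 34866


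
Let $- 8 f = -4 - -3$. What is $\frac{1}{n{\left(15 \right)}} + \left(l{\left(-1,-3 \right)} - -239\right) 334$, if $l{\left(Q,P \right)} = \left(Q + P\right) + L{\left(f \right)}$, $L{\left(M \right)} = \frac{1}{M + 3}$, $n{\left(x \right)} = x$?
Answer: $\frac{5894771}{75} \approx 78597.0$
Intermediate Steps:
$f = \frac{1}{8}$ ($f = - \frac{-4 - -3}{8} = - \frac{-4 + 3}{8} = \left(- \frac{1}{8}\right) \left(-1\right) = \frac{1}{8} \approx 0.125$)
$L{\left(M \right)} = \frac{1}{3 + M}$
$l{\left(Q,P \right)} = \frac{8}{25} + P + Q$ ($l{\left(Q,P \right)} = \left(Q + P\right) + \frac{1}{3 + \frac{1}{8}} = \left(P + Q\right) + \frac{1}{\frac{25}{8}} = \left(P + Q\right) + \frac{8}{25} = \frac{8}{25} + P + Q$)
$\frac{1}{n{\left(15 \right)}} + \left(l{\left(-1,-3 \right)} - -239\right) 334 = \frac{1}{15} + \left(\left(\frac{8}{25} - 3 - 1\right) - -239\right) 334 = \frac{1}{15} + \left(- \frac{92}{25} + 239\right) 334 = \frac{1}{15} + \frac{5883}{25} \cdot 334 = \frac{1}{15} + \frac{1964922}{25} = \frac{5894771}{75}$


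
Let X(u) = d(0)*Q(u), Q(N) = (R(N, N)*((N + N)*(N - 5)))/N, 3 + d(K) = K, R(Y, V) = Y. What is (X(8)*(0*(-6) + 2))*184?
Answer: -52992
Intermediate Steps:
d(K) = -3 + K
Q(N) = 2*N*(-5 + N) (Q(N) = (N*((N + N)*(N - 5)))/N = (N*((2*N)*(-5 + N)))/N = (N*(2*N*(-5 + N)))/N = (2*N²*(-5 + N))/N = 2*N*(-5 + N))
X(u) = -6*u*(-5 + u) (X(u) = (-3 + 0)*(2*u*(-5 + u)) = -6*u*(-5 + u))
(X(8)*(0*(-6) + 2))*184 = ((6*8*(5 - 1*8))*(0*(-6) + 2))*184 = ((6*8*(5 - 8))*(0 + 2))*184 = ((6*8*(-3))*2)*184 = -144*2*184 = -288*184 = -52992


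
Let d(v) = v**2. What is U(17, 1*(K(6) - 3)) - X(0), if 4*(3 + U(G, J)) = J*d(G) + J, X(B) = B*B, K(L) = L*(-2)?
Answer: -2181/2 ≈ -1090.5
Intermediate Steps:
K(L) = -2*L
X(B) = B**2
U(G, J) = -3 + J/4 + J*G**2/4 (U(G, J) = -3 + (J*G**2 + J)/4 = -3 + (J + J*G**2)/4 = -3 + (J/4 + J*G**2/4) = -3 + J/4 + J*G**2/4)
U(17, 1*(K(6) - 3)) - X(0) = (-3 + (1*(-2*6 - 3))/4 + (1/4)*(1*(-2*6 - 3))*17**2) - 1*0**2 = (-3 + (1*(-12 - 3))/4 + (1/4)*(1*(-12 - 3))*289) - 1*0 = (-3 + (1*(-15))/4 + (1/4)*(1*(-15))*289) + 0 = (-3 + (1/4)*(-15) + (1/4)*(-15)*289) + 0 = (-3 - 15/4 - 4335/4) + 0 = -2181/2 + 0 = -2181/2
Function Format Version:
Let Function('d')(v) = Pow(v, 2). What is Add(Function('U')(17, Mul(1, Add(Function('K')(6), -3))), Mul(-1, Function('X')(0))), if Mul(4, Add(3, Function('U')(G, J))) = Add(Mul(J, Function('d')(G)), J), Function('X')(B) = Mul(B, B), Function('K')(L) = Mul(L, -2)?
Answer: Rational(-2181, 2) ≈ -1090.5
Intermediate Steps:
Function('K')(L) = Mul(-2, L)
Function('X')(B) = Pow(B, 2)
Function('U')(G, J) = Add(-3, Mul(Rational(1, 4), J), Mul(Rational(1, 4), J, Pow(G, 2))) (Function('U')(G, J) = Add(-3, Mul(Rational(1, 4), Add(Mul(J, Pow(G, 2)), J))) = Add(-3, Mul(Rational(1, 4), Add(J, Mul(J, Pow(G, 2))))) = Add(-3, Add(Mul(Rational(1, 4), J), Mul(Rational(1, 4), J, Pow(G, 2)))) = Add(-3, Mul(Rational(1, 4), J), Mul(Rational(1, 4), J, Pow(G, 2))))
Add(Function('U')(17, Mul(1, Add(Function('K')(6), -3))), Mul(-1, Function('X')(0))) = Add(Add(-3, Mul(Rational(1, 4), Mul(1, Add(Mul(-2, 6), -3))), Mul(Rational(1, 4), Mul(1, Add(Mul(-2, 6), -3)), Pow(17, 2))), Mul(-1, Pow(0, 2))) = Add(Add(-3, Mul(Rational(1, 4), Mul(1, Add(-12, -3))), Mul(Rational(1, 4), Mul(1, Add(-12, -3)), 289)), Mul(-1, 0)) = Add(Add(-3, Mul(Rational(1, 4), Mul(1, -15)), Mul(Rational(1, 4), Mul(1, -15), 289)), 0) = Add(Add(-3, Mul(Rational(1, 4), -15), Mul(Rational(1, 4), -15, 289)), 0) = Add(Add(-3, Rational(-15, 4), Rational(-4335, 4)), 0) = Add(Rational(-2181, 2), 0) = Rational(-2181, 2)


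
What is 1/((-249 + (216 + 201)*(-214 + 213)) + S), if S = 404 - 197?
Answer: -1/459 ≈ -0.0021787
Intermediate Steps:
S = 207
1/((-249 + (216 + 201)*(-214 + 213)) + S) = 1/((-249 + (216 + 201)*(-214 + 213)) + 207) = 1/((-249 + 417*(-1)) + 207) = 1/((-249 - 417) + 207) = 1/(-666 + 207) = 1/(-459) = -1/459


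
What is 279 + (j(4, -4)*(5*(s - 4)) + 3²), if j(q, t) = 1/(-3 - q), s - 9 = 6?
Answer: 1961/7 ≈ 280.14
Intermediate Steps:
s = 15 (s = 9 + 6 = 15)
279 + (j(4, -4)*(5*(s - 4)) + 3²) = 279 + ((-1/(3 + 4))*(5*(15 - 4)) + 3²) = 279 + ((-1/7)*(5*11) + 9) = 279 + (-1*⅐*55 + 9) = 279 + (-⅐*55 + 9) = 279 + (-55/7 + 9) = 279 + 8/7 = 1961/7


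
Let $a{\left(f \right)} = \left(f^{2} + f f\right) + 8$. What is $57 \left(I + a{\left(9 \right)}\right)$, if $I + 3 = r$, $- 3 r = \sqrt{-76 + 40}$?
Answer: $9519 - 114 i \approx 9519.0 - 114.0 i$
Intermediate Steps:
$r = - 2 i$ ($r = - \frac{\sqrt{-76 + 40}}{3} = - \frac{\sqrt{-36}}{3} = - \frac{6 i}{3} = - 2 i \approx - 2.0 i$)
$a{\left(f \right)} = 8 + 2 f^{2}$ ($a{\left(f \right)} = \left(f^{2} + f^{2}\right) + 8 = 2 f^{2} + 8 = 8 + 2 f^{2}$)
$I = -3 - 2 i \approx -3.0 - 2.0 i$
$57 \left(I + a{\left(9 \right)}\right) = 57 \left(\left(-3 - 2 i\right) + \left(8 + 2 \cdot 9^{2}\right)\right) = 57 \left(\left(-3 - 2 i\right) + \left(8 + 2 \cdot 81\right)\right) = 57 \left(\left(-3 - 2 i\right) + \left(8 + 162\right)\right) = 57 \left(\left(-3 - 2 i\right) + 170\right) = 57 \left(167 - 2 i\right) = 9519 - 114 i$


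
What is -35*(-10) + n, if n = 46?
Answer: 396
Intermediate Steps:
-35*(-10) + n = -35*(-10) + 46 = 350 + 46 = 396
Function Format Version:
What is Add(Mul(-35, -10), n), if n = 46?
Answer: 396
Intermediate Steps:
Add(Mul(-35, -10), n) = Add(Mul(-35, -10), 46) = Add(350, 46) = 396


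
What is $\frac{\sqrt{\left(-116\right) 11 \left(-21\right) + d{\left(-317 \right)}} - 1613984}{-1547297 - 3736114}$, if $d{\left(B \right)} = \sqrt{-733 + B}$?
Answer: $\frac{1613984}{5283411} - \frac{\sqrt{26796 + 5 i \sqrt{42}}}{5283411} \approx 0.30545 - 1.8733 \cdot 10^{-8} i$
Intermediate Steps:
$\frac{\sqrt{\left(-116\right) 11 \left(-21\right) + d{\left(-317 \right)}} - 1613984}{-1547297 - 3736114} = \frac{\sqrt{\left(-116\right) 11 \left(-21\right) + \sqrt{-733 - 317}} - 1613984}{-1547297 - 3736114} = \frac{\sqrt{\left(-1276\right) \left(-21\right) + \sqrt{-1050}} - 1613984}{-5283411} = \left(\sqrt{26796 + 5 i \sqrt{42}} - 1613984\right) \left(- \frac{1}{5283411}\right) = \left(-1613984 + \sqrt{26796 + 5 i \sqrt{42}}\right) \left(- \frac{1}{5283411}\right) = \frac{1613984}{5283411} - \frac{\sqrt{26796 + 5 i \sqrt{42}}}{5283411}$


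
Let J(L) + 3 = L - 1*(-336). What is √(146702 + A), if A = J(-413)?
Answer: √146622 ≈ 382.91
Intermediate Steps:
J(L) = 333 + L (J(L) = -3 + (L - 1*(-336)) = -3 + (L + 336) = -3 + (336 + L) = 333 + L)
A = -80 (A = 333 - 413 = -80)
√(146702 + A) = √(146702 - 80) = √146622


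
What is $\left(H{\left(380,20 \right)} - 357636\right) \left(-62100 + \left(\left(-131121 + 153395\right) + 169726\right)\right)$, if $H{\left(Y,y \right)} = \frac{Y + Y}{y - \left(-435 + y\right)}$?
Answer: $- \frac{1347243994000}{29} \approx -4.6457 \cdot 10^{10}$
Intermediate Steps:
$H{\left(Y,y \right)} = \frac{2 Y}{435}$
$\left(H{\left(380,20 \right)} - 357636\right) \left(-62100 + \left(\left(-131121 + 153395\right) + 169726\right)\right) = \left(\frac{2}{435} \cdot 380 - 357636\right) \left(-62100 + \left(\left(-131121 + 153395\right) + 169726\right)\right) = \left(\frac{152}{87} - 357636\right) \left(-62100 + \left(22274 + 169726\right)\right) = - \frac{31114180 \left(-62100 + 192000\right)}{87} = \left(- \frac{31114180}{87}\right) 129900 = - \frac{1347243994000}{29}$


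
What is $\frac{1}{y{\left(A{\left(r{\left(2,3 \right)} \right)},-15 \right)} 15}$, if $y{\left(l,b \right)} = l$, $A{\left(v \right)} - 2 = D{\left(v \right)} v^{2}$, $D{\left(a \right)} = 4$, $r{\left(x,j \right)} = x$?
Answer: $\frac{1}{270} \approx 0.0037037$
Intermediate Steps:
$A{\left(v \right)} = 2 + 4 v^{2}$
$\frac{1}{y{\left(A{\left(r{\left(2,3 \right)} \right)},-15 \right)} 15} = \frac{1}{\left(2 + 4 \cdot 2^{2}\right) 15} = \frac{1}{\left(2 + 4 \cdot 4\right) 15} = \frac{1}{\left(2 + 16\right) 15} = \frac{1}{18 \cdot 15} = \frac{1}{270}$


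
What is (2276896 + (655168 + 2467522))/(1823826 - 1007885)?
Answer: 5399586/815941 ≈ 6.6176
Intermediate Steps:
(2276896 + (655168 + 2467522))/(1823826 - 1007885) = (2276896 + 3122690)/815941 = 5399586*(1/815941) = 5399586/815941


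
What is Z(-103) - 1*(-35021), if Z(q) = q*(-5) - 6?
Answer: 35530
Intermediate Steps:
Z(q) = -6 - 5*q (Z(q) = -5*q - 6 = -6 - 5*q)
Z(-103) - 1*(-35021) = (-6 - 5*(-103)) - 1*(-35021) = (-6 + 515) + 35021 = 509 + 35021 = 35530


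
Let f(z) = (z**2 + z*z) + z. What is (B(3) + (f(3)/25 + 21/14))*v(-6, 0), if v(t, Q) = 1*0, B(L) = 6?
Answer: 0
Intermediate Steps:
f(z) = z + 2*z**2 (f(z) = (z**2 + z**2) + z = 2*z**2 + z = z + 2*z**2)
v(t, Q) = 0
(B(3) + (f(3)/25 + 21/14))*v(-6, 0) = (6 + ((3*(1 + 2*3))/25 + 21/14))*0 = (6 + ((3*(1 + 6))*(1/25) + 21*(1/14)))*0 = (6 + ((3*7)*(1/25) + 3/2))*0 = (6 + (21*(1/25) + 3/2))*0 = (6 + (21/25 + 3/2))*0 = (6 + 117/50)*0 = (417/50)*0 = 0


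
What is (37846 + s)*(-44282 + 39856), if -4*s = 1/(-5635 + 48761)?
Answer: -14447761665579/86252 ≈ -1.6751e+8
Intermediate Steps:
s = -1/172504 (s = -1/(4*(-5635 + 48761)) = -1/4/43126 = -1/4*1/43126 = -1/172504 ≈ -5.7970e-6)
(37846 + s)*(-44282 + 39856) = (37846 - 1/172504)*(-44282 + 39856) = (6528586383/172504)*(-4426) = -14447761665579/86252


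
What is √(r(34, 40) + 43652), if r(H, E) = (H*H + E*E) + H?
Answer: √46442 ≈ 215.50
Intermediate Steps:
r(H, E) = H + E² + H² (r(H, E) = (H² + E²) + H = (E² + H²) + H = H + E² + H²)
√(r(34, 40) + 43652) = √((34 + 40² + 34²) + 43652) = √((34 + 1600 + 1156) + 43652) = √(2790 + 43652) = √46442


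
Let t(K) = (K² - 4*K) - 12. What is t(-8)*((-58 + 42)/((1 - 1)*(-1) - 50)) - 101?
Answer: -1853/25 ≈ -74.120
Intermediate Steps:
t(K) = -12 + K² - 4*K
t(-8)*((-58 + 42)/((1 - 1)*(-1) - 50)) - 101 = (-12 + (-8)² - 4*(-8))*((-58 + 42)/((1 - 1)*(-1) - 50)) - 101 = (-12 + 64 + 32)*(-16/(0*(-1) - 50)) - 101 = 84*(-16/(0 - 50)) - 101 = 84*(-16/(-50)) - 101 = 84*(-16*(-1/50)) - 101 = 84*(8/25) - 101 = 672/25 - 101 = -1853/25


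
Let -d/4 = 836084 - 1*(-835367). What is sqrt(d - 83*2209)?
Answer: 3*I*sqrt(763239) ≈ 2620.9*I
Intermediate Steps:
d = -6685804 (d = -4*(836084 - 1*(-835367)) = -4*(836084 + 835367) = -4*1671451 = -6685804)
sqrt(d - 83*2209) = sqrt(-6685804 - 83*2209) = sqrt(-6685804 - 183347) = sqrt(-6869151) = 3*I*sqrt(763239)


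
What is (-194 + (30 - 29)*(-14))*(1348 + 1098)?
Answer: -508768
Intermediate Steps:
(-194 + (30 - 29)*(-14))*(1348 + 1098) = (-194 + 1*(-14))*2446 = (-194 - 14)*2446 = -208*2446 = -508768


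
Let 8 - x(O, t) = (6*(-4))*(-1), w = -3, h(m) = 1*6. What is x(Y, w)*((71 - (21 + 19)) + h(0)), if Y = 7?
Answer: -592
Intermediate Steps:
h(m) = 6
x(O, t) = -16 (x(O, t) = 8 - 6*(-4)*(-1) = 8 - (-24)*(-1) = 8 - 1*24 = 8 - 24 = -16)
x(Y, w)*((71 - (21 + 19)) + h(0)) = -16*((71 - (21 + 19)) + 6) = -16*((71 - 1*40) + 6) = -16*((71 - 40) + 6) = -16*(31 + 6) = -16*37 = -592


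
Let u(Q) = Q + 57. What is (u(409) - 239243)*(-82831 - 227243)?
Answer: 74038539498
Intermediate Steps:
u(Q) = 57 + Q
(u(409) - 239243)*(-82831 - 227243) = ((57 + 409) - 239243)*(-82831 - 227243) = (466 - 239243)*(-310074) = -238777*(-310074) = 74038539498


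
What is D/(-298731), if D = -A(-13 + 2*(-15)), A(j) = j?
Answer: -43/298731 ≈ -0.00014394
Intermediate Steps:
D = 43 (D = -(-13 + 2*(-15)) = -(-13 - 30) = -1*(-43) = 43)
D/(-298731) = 43/(-298731) = 43*(-1/298731) = -43/298731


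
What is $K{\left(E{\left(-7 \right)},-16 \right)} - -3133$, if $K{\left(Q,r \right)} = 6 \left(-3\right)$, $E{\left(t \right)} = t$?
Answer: $3115$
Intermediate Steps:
$K{\left(Q,r \right)} = -18$
$K{\left(E{\left(-7 \right)},-16 \right)} - -3133 = -18 - -3133 = -18 + 3133 = 3115$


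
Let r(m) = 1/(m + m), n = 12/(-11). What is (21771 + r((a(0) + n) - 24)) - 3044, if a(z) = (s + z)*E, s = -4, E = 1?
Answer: 11985269/640 ≈ 18727.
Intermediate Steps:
a(z) = -4 + z (a(z) = (-4 + z)*1 = -4 + z)
n = -12/11 (n = 12*(-1/11) = -12/11 ≈ -1.0909)
r(m) = 1/(2*m)
(21771 + r((a(0) + n) - 24)) - 3044 = (21771 + 1/(2*(((-4 + 0) - 12/11) - 24))) - 3044 = (21771 + 1/(2*((-4 - 12/11) - 24))) - 3044 = (21771 + 1/(2*(-56/11 - 24))) - 3044 = (21771 + 1/(2*(-320/11))) - 3044 = (21771 + (½)*(-11/320)) - 3044 = (21771 - 11/640) - 3044 = 13933429/640 - 3044 = 11985269/640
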